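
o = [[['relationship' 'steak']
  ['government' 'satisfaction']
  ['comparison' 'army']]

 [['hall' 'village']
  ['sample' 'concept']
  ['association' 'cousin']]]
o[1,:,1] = ['village', 'concept', 'cousin']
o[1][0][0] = 'hall'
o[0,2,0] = 'comparison'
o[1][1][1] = 'concept'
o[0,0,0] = 'relationship'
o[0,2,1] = 'army'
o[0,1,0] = 'government'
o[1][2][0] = 'association'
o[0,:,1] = ['steak', 'satisfaction', 'army']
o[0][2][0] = 'comparison'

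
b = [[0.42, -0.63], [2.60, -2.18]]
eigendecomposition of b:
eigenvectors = [[0.51, 0.38], [0.86, 0.92]]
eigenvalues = [-0.65, -1.11]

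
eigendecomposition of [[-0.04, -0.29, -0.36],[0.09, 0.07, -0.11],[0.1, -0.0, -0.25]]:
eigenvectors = [[(-0.9+0j), (-0.9-0j), (0.8+0j)], [(0.05+0.24j), 0.05-0.24j, -0.51+0.00j], [-0.21+0.30j, -0.21-0.30j, 0.32+0.00j]]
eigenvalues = [(-0.11+0.2j), (-0.11-0.2j), (-0+0j)]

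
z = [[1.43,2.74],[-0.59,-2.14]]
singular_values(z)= [3.79, 0.38]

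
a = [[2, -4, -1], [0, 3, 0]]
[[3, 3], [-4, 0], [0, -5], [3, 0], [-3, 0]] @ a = [[6, -3, -3], [-8, 16, 4], [0, -15, 0], [6, -12, -3], [-6, 12, 3]]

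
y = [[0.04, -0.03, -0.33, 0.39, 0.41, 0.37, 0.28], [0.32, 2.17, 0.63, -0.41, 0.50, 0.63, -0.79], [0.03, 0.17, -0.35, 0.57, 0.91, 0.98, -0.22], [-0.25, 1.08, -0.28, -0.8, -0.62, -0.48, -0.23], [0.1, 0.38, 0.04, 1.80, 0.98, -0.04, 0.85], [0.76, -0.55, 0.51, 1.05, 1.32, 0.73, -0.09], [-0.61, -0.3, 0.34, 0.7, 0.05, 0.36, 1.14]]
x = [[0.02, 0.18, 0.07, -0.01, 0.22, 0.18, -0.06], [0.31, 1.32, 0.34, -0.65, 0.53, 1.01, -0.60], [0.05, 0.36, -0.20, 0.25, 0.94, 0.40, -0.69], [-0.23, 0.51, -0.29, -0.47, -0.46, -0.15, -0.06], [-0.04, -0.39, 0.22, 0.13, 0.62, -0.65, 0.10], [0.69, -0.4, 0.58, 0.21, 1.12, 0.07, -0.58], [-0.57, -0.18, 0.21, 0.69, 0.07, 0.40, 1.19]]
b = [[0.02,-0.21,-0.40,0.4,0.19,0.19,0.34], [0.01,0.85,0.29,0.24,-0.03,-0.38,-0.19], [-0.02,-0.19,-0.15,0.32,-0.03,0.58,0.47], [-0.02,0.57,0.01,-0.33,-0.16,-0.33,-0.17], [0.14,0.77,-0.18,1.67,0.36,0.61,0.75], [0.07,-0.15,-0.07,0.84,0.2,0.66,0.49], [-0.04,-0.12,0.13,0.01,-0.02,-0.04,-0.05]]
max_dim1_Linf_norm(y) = 2.17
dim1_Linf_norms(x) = [0.22, 1.32, 0.94, 0.51, 0.65, 1.12, 1.19]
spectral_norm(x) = 2.47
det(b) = 0.00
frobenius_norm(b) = 2.98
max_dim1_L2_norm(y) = 2.58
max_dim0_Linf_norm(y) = 2.17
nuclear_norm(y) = 10.11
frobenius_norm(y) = 4.93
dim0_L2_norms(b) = [0.17, 1.33, 0.57, 1.98, 0.48, 1.2, 1.1]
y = x + b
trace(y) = 3.91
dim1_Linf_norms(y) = [0.41, 2.17, 0.98, 1.08, 1.8, 1.32, 1.14]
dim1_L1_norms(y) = [1.85, 5.45, 3.23, 3.74, 4.19, 5.01, 3.5]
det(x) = -0.00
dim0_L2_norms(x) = [0.98, 1.58, 0.82, 1.11, 1.75, 1.35, 1.61]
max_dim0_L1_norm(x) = 3.96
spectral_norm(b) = 2.54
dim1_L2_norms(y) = [0.8, 2.58, 1.52, 1.62, 2.25, 2.13, 1.58]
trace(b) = 1.36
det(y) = 0.15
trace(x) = 2.55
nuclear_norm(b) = 4.90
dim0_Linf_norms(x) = [0.69, 1.32, 0.58, 0.69, 1.12, 1.01, 1.19]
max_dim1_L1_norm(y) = 5.45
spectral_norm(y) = 3.44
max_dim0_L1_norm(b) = 3.81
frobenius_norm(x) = 3.59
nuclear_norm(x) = 7.22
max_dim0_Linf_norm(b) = 1.67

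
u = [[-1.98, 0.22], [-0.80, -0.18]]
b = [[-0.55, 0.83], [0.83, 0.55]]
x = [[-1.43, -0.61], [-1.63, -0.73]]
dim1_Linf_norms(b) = [0.83, 0.83]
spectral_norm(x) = 2.37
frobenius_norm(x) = 2.37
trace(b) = 0.00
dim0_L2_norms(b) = [1.0, 1.0]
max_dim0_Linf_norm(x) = 1.63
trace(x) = -2.16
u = x + b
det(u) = 0.53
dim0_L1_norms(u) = [2.78, 0.4]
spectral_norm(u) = 2.14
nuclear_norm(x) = 2.39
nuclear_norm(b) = 1.99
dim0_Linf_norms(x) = [1.63, 0.73]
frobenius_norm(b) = 1.41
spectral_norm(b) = 1.00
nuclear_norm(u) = 2.39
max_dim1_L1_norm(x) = 2.36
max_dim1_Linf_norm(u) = 1.98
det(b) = -0.99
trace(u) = -2.16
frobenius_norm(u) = 2.15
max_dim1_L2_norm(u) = 1.99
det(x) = 0.05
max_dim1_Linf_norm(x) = 1.63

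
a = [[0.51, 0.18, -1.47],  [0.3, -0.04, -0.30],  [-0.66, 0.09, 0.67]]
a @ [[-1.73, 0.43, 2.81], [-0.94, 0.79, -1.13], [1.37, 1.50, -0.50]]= [[-3.07, -1.84, 1.96],[-0.89, -0.35, 1.04],[1.98, 0.79, -2.29]]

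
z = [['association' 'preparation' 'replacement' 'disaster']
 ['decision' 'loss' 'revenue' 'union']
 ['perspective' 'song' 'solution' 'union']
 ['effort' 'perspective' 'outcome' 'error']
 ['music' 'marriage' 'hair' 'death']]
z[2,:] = ['perspective', 'song', 'solution', 'union']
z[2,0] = 'perspective'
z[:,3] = ['disaster', 'union', 'union', 'error', 'death']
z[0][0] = 'association'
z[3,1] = 'perspective'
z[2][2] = 'solution'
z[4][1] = 'marriage'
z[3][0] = 'effort'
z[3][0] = 'effort'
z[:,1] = ['preparation', 'loss', 'song', 'perspective', 'marriage']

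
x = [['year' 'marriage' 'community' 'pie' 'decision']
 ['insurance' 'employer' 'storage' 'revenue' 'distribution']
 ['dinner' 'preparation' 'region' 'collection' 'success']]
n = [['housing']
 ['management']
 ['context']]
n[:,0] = ['housing', 'management', 'context']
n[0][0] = 'housing'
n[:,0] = ['housing', 'management', 'context']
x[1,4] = 'distribution'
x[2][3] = 'collection'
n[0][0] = 'housing'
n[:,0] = ['housing', 'management', 'context']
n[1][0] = 'management'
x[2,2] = 'region'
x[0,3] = 'pie'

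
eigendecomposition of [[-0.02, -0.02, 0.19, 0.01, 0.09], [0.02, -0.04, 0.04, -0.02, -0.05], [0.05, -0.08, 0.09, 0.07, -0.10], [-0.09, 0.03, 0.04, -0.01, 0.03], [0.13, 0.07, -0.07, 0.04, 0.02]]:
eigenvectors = [[-0.61+0.00j, (0.61+0j), 0.61-0.00j, (-0.06+0.13j), (-0.06-0.13j)], [0.08+0.00j, (0.14+0.14j), 0.14-0.14j, (0.66+0j), (0.66-0j)], [0.40+0.00j, (0.32+0.43j), 0.32-0.43j, (0.22+0.15j), 0.22-0.15j], [-0.44+0.00j, (-0.13+0.15j), -0.13-0.15j, -0.12-0.50j, (-0.12+0.5j)], [(0.52+0j), 0.33-0.38j, 0.33+0.38j, (-0.38-0.26j), (-0.38+0.26j)]]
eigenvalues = [(-0.21+0j), (0.12+0.07j), (0.12-0.07j), 0.05j, -0.05j]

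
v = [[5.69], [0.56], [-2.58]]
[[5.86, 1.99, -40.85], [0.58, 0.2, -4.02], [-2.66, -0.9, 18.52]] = v@[[1.03, 0.35, -7.18]]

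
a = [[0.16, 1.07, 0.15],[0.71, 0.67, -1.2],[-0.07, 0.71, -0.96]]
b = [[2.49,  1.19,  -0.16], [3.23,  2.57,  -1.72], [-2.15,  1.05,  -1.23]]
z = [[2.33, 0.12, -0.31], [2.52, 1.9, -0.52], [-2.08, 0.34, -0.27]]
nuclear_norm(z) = 6.10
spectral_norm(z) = 4.20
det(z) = -2.06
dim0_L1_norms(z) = [6.93, 2.36, 1.1]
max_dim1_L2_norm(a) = 1.55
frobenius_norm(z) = 4.50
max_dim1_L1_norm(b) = 7.52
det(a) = 0.94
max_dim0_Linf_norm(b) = 3.23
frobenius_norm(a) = 2.24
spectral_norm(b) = 5.24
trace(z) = 3.96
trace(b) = 3.83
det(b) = 4.33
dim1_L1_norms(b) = [3.84, 7.52, 4.43]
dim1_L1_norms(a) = [1.38, 2.58, 1.74]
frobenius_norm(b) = 5.91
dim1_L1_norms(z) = [2.76, 4.94, 2.69]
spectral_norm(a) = 1.96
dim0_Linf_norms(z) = [2.52, 1.9, 0.52]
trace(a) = -0.13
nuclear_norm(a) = 3.42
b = z + a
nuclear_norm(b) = 8.25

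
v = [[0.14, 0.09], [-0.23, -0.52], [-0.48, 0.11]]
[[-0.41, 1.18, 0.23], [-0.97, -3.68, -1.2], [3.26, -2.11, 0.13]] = v @ [[-5.77, 5.47, 0.24], [4.42, 4.65, 2.20]]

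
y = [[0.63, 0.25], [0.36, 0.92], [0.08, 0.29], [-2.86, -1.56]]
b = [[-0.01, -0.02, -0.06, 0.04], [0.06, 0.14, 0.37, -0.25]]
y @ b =[[0.01,0.02,0.05,-0.04], [0.05,0.12,0.32,-0.22], [0.02,0.04,0.10,-0.07], [-0.06,-0.16,-0.41,0.28]]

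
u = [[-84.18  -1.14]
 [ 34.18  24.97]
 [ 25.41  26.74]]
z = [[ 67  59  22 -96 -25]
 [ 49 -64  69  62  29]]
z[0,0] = 67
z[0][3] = -96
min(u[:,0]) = -84.18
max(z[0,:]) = 67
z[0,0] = 67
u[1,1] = 24.97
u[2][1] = 26.74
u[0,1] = -1.14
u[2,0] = 25.41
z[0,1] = 59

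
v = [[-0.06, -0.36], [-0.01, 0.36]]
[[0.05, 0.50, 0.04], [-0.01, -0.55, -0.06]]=v@[[-0.58, 0.67, 0.34], [-0.05, -1.50, -0.17]]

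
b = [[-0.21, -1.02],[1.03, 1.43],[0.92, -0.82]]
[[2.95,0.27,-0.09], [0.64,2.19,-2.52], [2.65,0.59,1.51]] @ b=[[-0.42, -2.55], [-0.2, 4.55], [1.44, -3.1]]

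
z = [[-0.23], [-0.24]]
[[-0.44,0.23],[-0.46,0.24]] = z @ [[1.92, -1.01]]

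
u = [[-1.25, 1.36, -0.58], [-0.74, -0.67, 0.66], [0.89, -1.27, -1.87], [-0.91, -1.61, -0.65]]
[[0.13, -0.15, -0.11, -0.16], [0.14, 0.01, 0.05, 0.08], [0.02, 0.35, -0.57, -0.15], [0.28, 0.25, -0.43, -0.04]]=u @[[-0.16, 0.02, 0.08, 0.03], [-0.07, -0.13, 0.11, -0.04], [-0.04, -0.09, 0.27, 0.12]]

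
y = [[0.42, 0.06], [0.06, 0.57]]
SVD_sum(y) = [[0.06, 0.18], [0.18, 0.53]] + [[0.36,-0.12], [-0.12,0.04]]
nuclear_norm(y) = 0.99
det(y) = 0.24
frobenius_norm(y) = 0.71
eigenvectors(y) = [[-0.94, -0.33], [0.33, -0.94]]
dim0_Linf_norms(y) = [0.42, 0.57]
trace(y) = 0.99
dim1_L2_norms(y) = [0.42, 0.57]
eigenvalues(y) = [0.4, 0.59]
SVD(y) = [[0.33,0.94], [0.94,-0.33]] @ diag([0.5910468635614928, 0.3989531364385072]) @ [[0.33, 0.94], [0.94, -0.33]]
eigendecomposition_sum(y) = [[0.36, -0.12], [-0.12, 0.04]] + [[0.06, 0.18], [0.18, 0.53]]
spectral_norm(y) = 0.59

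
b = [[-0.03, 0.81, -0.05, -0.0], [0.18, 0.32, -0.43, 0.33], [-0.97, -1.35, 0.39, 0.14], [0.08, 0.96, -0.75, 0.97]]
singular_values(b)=[2.24, 1.1, 0.49, 0.08]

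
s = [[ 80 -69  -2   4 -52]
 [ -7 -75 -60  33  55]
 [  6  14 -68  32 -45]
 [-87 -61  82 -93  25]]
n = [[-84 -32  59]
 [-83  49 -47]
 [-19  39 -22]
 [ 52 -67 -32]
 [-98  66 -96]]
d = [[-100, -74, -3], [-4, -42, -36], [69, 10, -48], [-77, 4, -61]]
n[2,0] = -19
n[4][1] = 66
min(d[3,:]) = -77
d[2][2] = -48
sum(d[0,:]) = -177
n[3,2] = -32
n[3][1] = -67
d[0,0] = -100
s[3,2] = 82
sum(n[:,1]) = 55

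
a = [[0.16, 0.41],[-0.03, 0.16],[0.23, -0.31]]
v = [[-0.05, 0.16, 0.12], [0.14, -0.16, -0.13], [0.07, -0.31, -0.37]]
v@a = [[0.01, -0.03], [-0.0, 0.07], [-0.06, 0.09]]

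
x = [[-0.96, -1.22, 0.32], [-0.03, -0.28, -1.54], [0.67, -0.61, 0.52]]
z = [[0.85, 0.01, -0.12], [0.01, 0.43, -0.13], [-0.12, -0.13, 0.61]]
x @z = [[-0.87, -0.58, 0.47], [0.16, 0.08, -0.90], [0.50, -0.32, 0.32]]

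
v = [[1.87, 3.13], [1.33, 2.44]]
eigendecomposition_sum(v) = [[0.05, -0.07], [-0.03, 0.04]] + [[1.82, 3.20], [1.36, 2.4]]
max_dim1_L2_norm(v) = 3.65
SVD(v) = [[-0.80, -0.61], [-0.61, 0.8]] @ diag([4.583523525697919, 0.08724728863240835]) @ [[-0.5, -0.87],[-0.87, 0.5]]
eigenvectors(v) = [[-0.87, -0.80], [0.49, -0.60]]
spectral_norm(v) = 4.58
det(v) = 0.40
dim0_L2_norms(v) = [2.29, 3.97]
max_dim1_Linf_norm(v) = 3.13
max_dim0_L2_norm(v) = 3.97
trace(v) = 4.31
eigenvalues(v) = [0.09, 4.22]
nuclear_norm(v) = 4.67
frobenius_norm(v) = 4.58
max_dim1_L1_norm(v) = 5.0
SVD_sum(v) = [[1.82,3.16], [1.39,2.41]] + [[0.05,-0.03], [-0.06,0.03]]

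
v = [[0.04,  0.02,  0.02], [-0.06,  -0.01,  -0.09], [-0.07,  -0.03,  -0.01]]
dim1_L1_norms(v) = [0.08, 0.16, 0.11]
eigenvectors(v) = [[(-0.39-0.1j), -0.39+0.10j, -0.22+0.00j], [0.86+0.00j, (0.86-0j), -0.74+0.00j], [(0.3-0.13j), (0.3+0.13j), 0.64+0.00j]]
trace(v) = 0.02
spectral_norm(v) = 0.13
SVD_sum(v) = [[0.03, 0.01, 0.03], [-0.08, -0.02, -0.07], [-0.05, -0.01, -0.04]] + [[0.01, 0.01, -0.01], [0.02, 0.01, -0.02], [-0.02, -0.02, 0.03]] + [[-0.0,0.00,0.00], [-0.0,0.00,0.0], [-0.0,0.0,0.00]]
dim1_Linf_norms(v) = [0.04, 0.09, 0.07]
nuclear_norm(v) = 0.19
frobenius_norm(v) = 0.14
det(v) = 0.00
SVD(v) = [[-0.36, -0.26, 0.90],[0.79, -0.59, 0.14],[0.49, 0.76, 0.42]] @ diag([0.13096666477853794, 0.0541048849322844, 0.0045159875166278386]) @ [[-0.74, -0.23, -0.64], [-0.52, -0.41, 0.75], [-0.43, 0.88, 0.18]]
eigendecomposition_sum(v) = [[0.02+0.02j, (0.01+0j), (0.01+0.01j)], [-0.04-0.04j, -0.02-0.00j, (-0.03-0.02j)], [(-0.02-0.01j), -0.01+0.00j, -0.01-0.00j]] + [[0.02-0.02j, 0.01-0.00j, (0.01-0.01j)], [(-0.04+0.04j), (-0.02+0j), (-0.03+0.02j)], [-0.02+0.01j, -0.01-0.00j, -0.01+0.00j]] + [[(0.01+0j), (0.01+0j), -0.01+0.00j], [0.03+0.00j, (0.02+0j), -0.02+0.00j], [(-0.03-0j), (-0.02-0j), (0.02-0j)]]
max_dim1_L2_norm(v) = 0.11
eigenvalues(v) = [(-0.01+0.02j), (-0.01-0.02j), (0.05+0j)]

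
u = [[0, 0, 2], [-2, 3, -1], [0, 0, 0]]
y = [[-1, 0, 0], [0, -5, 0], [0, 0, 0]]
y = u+[[-1, 0, -2], [2, -8, 1], [0, 0, 0]]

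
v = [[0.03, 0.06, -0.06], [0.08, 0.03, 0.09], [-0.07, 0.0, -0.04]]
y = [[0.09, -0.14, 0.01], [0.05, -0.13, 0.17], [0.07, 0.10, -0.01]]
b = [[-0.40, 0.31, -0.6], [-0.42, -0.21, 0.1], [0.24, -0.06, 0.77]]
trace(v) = 0.02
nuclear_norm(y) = 0.48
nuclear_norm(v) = 0.26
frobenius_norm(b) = 1.23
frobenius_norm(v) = 0.17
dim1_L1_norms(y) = [0.24, 0.35, 0.18]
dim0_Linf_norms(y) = [0.09, 0.14, 0.17]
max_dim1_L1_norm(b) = 1.31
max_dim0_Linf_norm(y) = 0.17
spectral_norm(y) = 0.26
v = y @ b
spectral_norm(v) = 0.15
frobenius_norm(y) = 0.30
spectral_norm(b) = 1.10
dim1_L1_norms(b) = [1.31, 0.73, 1.07]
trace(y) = -0.05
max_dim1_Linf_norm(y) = 0.17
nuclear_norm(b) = 1.82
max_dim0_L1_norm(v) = 0.19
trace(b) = 0.16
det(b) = 0.12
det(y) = -0.00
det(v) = -0.00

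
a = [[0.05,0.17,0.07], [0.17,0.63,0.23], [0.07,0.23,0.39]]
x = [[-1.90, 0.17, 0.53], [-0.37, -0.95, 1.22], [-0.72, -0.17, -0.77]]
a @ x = [[-0.21, -0.16, 0.18], [-0.72, -0.61, 0.68], [-0.50, -0.27, 0.02]]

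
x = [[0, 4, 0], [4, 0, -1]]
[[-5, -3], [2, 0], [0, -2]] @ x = [[-12, -20, 3], [0, 8, 0], [-8, 0, 2]]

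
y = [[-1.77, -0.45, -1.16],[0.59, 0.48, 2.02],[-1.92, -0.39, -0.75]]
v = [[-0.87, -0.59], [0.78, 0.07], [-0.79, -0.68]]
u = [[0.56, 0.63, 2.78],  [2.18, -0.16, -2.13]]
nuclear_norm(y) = 4.81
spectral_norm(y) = 3.45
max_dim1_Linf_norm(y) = 2.02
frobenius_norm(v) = 1.67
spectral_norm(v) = 1.63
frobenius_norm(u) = 4.21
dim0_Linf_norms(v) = [0.87, 0.68]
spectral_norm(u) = 3.70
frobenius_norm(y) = 3.71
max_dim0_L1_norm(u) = 4.91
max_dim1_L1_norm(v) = 1.47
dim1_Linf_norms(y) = [1.77, 2.02, 1.92]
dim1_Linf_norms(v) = [0.87, 0.78, 0.79]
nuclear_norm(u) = 5.71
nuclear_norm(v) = 2.02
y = v @ u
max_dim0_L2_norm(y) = 2.68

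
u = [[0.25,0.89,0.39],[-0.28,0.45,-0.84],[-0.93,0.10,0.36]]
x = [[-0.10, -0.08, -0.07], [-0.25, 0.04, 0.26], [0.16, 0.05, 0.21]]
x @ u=[[0.06, -0.13, 0.0], [-0.32, -0.18, -0.04], [-0.17, 0.19, 0.1]]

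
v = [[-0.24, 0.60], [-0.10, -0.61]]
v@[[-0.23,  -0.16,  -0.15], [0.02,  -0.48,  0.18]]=[[0.07, -0.25, 0.14], [0.01, 0.31, -0.09]]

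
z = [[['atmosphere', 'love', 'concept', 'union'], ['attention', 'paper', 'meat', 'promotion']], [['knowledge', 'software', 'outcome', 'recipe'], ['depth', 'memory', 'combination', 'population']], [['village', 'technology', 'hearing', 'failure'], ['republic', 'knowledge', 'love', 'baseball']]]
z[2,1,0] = 'republic'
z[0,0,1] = 'love'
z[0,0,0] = 'atmosphere'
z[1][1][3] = 'population'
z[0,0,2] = 'concept'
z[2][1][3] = 'baseball'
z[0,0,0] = 'atmosphere'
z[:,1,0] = ['attention', 'depth', 'republic']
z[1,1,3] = 'population'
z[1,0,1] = 'software'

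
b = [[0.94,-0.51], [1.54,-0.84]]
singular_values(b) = [2.05, 0.0]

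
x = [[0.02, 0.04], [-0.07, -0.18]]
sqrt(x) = [[0.08-0.04j, 0.02-0.10j], [(-0.03+0.17j), -0.01+0.44j]]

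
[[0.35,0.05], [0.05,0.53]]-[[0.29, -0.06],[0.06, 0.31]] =[[0.06,  0.11],[-0.01,  0.22]]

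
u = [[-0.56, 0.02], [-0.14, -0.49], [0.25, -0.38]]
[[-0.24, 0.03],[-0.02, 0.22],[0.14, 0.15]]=u @ [[0.43,-0.06], [-0.09,-0.43]]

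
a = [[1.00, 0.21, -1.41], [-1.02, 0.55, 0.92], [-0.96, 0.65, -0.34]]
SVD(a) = [[-0.73, 0.46, 0.51], [0.64, 0.19, 0.75], [0.25, 0.87, -0.43]] @ diag([2.255862699888249, 1.2234253185916044, 0.3090533434246119]) @ [[-0.72, 0.16, 0.68], [-0.46, 0.62, -0.63], [0.52, 0.76, 0.37]]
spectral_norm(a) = 2.26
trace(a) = 1.21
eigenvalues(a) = [1.88, 0.42, -1.09]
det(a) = -0.85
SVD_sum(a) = [[1.18, -0.26, -1.11], [-1.04, 0.23, 0.98], [-0.40, 0.09, 0.38]] + [[-0.26, 0.35, -0.36], [-0.10, 0.14, -0.14], [-0.49, 0.66, -0.67]] + [[0.08, 0.12, 0.06], [0.12, 0.18, 0.09], [-0.07, -0.1, -0.05]]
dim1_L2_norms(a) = [1.74, 1.48, 1.21]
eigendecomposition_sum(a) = [[1.02, -0.19, -0.73], [-1.36, 0.26, 0.97], [-0.84, 0.16, 0.60]] + [[0.13, 0.14, -0.07], [0.31, 0.34, -0.17], [0.10, 0.11, -0.06]] + [[-0.15, 0.26, -0.61], [0.03, -0.05, 0.12], [-0.22, 0.38, -0.88]]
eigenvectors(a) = [[-0.54, 0.37, 0.56], [0.72, 0.88, -0.11], [0.44, 0.29, 0.82]]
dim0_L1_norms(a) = [2.98, 1.41, 2.67]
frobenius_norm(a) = 2.58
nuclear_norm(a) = 3.79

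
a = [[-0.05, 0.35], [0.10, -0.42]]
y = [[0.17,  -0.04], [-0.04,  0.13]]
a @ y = [[-0.02, 0.05], [0.03, -0.06]]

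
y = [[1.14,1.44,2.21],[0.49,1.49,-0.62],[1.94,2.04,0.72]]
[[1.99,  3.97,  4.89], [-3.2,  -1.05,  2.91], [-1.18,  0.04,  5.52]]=y@[[0.41,-1.46,0.42], [-1.57,0.66,2.08], [1.71,2.12,0.64]]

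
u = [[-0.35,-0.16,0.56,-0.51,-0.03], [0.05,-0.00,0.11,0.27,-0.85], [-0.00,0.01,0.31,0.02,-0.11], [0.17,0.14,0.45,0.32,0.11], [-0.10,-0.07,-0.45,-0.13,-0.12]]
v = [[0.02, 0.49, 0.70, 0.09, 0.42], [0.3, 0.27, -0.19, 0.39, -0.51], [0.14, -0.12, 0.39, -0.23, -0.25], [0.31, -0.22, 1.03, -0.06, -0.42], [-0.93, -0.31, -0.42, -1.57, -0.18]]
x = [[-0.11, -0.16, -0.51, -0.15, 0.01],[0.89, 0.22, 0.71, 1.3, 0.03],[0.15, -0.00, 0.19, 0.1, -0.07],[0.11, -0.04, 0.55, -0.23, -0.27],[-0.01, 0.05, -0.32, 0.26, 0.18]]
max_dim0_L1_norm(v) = 2.73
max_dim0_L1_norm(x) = 2.28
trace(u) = 0.16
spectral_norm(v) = 2.02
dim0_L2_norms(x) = [0.92, 0.28, 1.1, 1.36, 0.33]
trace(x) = 0.25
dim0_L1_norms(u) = [0.67, 0.38, 1.88, 1.25, 1.22]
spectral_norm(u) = 0.93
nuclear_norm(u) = 2.62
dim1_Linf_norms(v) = [0.7, 0.51, 0.39, 1.03, 1.57]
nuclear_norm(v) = 4.79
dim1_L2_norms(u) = [0.85, 0.9, 0.33, 0.6, 0.5]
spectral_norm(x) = 1.81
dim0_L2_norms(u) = [0.4, 0.22, 0.91, 0.67, 0.87]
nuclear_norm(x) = 2.91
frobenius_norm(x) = 2.02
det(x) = -0.00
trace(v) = 0.44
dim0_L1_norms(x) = [1.27, 0.47, 2.28, 2.04, 0.56]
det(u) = -0.00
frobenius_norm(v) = 2.62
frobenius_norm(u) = 1.50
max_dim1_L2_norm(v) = 1.91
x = u @ v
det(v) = 0.10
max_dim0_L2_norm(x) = 1.36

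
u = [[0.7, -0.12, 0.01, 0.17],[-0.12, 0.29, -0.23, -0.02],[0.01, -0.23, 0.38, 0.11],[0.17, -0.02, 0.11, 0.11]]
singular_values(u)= [0.8, 0.53, 0.15, 0.0]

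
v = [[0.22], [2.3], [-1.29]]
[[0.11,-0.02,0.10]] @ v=[[-0.15]]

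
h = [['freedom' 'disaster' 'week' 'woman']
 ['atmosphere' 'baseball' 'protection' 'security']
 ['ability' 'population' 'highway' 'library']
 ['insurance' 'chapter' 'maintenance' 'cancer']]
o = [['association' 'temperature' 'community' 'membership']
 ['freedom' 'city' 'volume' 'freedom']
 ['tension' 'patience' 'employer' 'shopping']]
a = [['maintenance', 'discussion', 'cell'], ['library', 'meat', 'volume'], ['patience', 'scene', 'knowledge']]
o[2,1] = 'patience'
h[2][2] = 'highway'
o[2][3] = 'shopping'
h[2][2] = 'highway'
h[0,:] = ['freedom', 'disaster', 'week', 'woman']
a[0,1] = 'discussion'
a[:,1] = ['discussion', 'meat', 'scene']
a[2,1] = 'scene'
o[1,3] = 'freedom'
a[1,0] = 'library'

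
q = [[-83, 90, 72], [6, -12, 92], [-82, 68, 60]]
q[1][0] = 6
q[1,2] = 92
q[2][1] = 68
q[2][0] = -82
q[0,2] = 72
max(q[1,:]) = 92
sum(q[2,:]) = 46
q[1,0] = 6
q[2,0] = -82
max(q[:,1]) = 90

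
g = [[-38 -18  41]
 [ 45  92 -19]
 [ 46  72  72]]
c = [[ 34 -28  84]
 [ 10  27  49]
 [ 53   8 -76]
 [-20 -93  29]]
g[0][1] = -18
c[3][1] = -93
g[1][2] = -19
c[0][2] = 84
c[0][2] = 84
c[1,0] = 10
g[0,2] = 41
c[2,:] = [53, 8, -76]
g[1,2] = -19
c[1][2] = 49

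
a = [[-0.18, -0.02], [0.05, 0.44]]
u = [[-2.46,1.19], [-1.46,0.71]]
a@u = [[0.47, -0.23], [-0.77, 0.37]]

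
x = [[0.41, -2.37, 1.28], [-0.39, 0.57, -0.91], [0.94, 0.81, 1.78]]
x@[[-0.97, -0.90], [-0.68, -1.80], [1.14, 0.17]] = [[2.67, 4.11],  [-1.05, -0.83],  [0.57, -2.00]]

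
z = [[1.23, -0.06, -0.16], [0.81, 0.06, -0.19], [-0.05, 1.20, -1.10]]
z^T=[[1.23, 0.81, -0.05],[-0.06, 0.06, 1.2],[-0.16, -0.19, -1.1]]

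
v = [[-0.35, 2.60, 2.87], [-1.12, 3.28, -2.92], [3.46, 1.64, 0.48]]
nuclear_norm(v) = 12.19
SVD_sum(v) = [[-0.10, 1.08, -0.5], [-0.38, 3.88, -1.78], [-0.09, 0.89, -0.41]] + [[1.63, 1.14, 2.14],[-0.83, -0.58, -1.09],[1.63, 1.14, 2.14]] + [[-1.88, 0.38, 1.22], [0.08, -0.02, -0.05], [1.92, -0.39, -1.25]]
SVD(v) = [[0.26, -0.67, -0.70], [0.94, 0.34, 0.03], [0.22, -0.67, 0.71]] @ diag([4.551120917488765, 4.3901372979536, 3.250260435644026]) @ [[-0.09, 0.91, -0.42], [-0.56, -0.39, -0.73], [0.83, -0.17, -0.54]]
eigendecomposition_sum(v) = [[-1.83+0.00j,0.31-0.00j,1.65-0.00j], [0.37-0.00j,-0.06+0.00j,-0.33+0.00j], [(1.53-0j),(-0.26+0j),-1.37+0.00j]] + [[0.74+0.64j,1.14-0.97j,(0.61+1j)],  [(-0.74+1.22j),1.67+1.41j,(-1.29+1.12j)],  [0.97+0.48j,0.95-1.35j,0.93+0.90j]] + [[0.74-0.64j, 1.14+0.97j, (0.61-1j)], [-0.74-1.22j, (1.67-1.41j), (-1.29-1.12j)], [0.97-0.48j, 0.95+1.35j, 0.93-0.90j]]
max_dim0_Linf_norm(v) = 3.46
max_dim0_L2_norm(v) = 4.5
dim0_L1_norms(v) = [4.93, 7.52, 6.27]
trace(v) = 3.41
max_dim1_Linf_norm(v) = 3.46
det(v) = -64.94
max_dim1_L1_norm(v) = 7.32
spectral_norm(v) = 4.55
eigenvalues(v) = [(-3.27+0j), (3.34+2.95j), (3.34-2.95j)]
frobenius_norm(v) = 7.11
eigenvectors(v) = [[(-0.76+0j),0.08-0.47j,(0.08+0.47j)], [0.15+0.00j,(0.7+0j),0.70-0.00j], [(0.63+0j),(-0.04-0.53j),-0.04+0.53j]]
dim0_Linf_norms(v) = [3.46, 3.28, 2.92]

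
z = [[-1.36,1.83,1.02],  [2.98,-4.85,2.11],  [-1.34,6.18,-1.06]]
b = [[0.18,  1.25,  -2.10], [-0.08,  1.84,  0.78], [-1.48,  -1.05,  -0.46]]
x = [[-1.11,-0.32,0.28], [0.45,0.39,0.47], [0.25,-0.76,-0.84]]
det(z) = 23.50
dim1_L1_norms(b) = [3.53, 2.7, 2.99]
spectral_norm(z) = 8.88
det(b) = -7.39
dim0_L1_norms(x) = [1.81, 1.47, 1.59]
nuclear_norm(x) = 2.76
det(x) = -0.31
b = x @ z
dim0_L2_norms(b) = [1.49, 2.46, 2.29]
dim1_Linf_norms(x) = [1.11, 0.47, 0.84]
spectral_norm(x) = 1.29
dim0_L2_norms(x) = [1.22, 0.91, 1.0]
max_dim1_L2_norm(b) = 2.45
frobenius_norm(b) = 3.68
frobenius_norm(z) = 9.18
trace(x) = -1.56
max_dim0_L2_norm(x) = 1.22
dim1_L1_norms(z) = [4.21, 9.94, 8.58]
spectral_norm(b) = 2.62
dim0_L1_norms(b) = [1.74, 4.14, 3.34]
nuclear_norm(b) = 6.13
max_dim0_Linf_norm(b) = 2.1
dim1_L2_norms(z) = [2.5, 6.07, 6.41]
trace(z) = -7.27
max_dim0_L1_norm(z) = 12.86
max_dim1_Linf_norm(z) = 6.18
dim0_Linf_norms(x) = [1.11, 0.76, 0.84]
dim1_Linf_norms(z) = [1.83, 4.85, 6.18]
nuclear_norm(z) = 12.14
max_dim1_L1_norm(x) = 1.85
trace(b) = 1.56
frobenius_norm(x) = 1.83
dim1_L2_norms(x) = [1.19, 0.76, 1.16]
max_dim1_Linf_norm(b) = 2.1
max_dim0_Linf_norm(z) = 6.18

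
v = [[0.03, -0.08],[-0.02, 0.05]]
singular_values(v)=[0.1, 0.0]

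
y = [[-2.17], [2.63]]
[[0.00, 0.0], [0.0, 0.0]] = y @ [[0.0, 0.0]]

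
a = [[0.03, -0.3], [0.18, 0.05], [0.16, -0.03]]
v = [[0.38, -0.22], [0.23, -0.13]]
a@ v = [[-0.06, 0.03],[0.08, -0.05],[0.05, -0.03]]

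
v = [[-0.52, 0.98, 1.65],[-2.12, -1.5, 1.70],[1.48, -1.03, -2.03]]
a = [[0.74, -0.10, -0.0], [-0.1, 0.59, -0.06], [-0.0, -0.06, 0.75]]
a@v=[[-0.17, 0.88, 1.05], [-1.29, -0.92, 0.96], [1.24, -0.68, -1.62]]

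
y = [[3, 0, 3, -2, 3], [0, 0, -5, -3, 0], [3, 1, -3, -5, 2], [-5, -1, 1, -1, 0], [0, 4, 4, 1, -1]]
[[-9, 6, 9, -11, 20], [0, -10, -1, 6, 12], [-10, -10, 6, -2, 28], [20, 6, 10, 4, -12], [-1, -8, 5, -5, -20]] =y @[[-4, 0, -1, 0, 4], [0, -4, 0, -2, -4], [0, 2, 2, 0, 0], [0, 0, -3, -2, -4], [1, 0, 0, -5, 0]]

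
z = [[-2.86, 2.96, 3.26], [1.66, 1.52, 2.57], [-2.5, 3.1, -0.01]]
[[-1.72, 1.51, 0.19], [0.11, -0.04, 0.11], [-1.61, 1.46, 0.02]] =z@ [[0.32, -0.26, -0.01], [-0.26, 0.26, 0.0], [-0.01, 0.0, 0.05]]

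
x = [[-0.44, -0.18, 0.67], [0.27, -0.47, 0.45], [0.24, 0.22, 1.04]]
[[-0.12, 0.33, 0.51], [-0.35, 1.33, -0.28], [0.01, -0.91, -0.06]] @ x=[[0.26, -0.02, 0.6], [0.45, -0.62, 0.07], [-0.26, 0.41, -0.47]]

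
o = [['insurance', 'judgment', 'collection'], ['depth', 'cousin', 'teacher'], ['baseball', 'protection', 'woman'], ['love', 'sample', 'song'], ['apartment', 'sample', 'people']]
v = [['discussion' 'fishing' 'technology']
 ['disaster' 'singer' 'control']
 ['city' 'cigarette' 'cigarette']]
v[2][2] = 'cigarette'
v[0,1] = 'fishing'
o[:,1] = ['judgment', 'cousin', 'protection', 'sample', 'sample']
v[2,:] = ['city', 'cigarette', 'cigarette']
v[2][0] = 'city'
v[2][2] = 'cigarette'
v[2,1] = 'cigarette'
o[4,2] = 'people'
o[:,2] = ['collection', 'teacher', 'woman', 'song', 'people']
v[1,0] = 'disaster'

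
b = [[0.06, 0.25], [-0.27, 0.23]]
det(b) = 0.081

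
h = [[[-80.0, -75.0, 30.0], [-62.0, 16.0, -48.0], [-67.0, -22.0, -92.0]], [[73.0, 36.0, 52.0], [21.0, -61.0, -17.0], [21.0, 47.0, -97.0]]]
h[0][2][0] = -67.0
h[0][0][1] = -75.0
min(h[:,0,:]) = -80.0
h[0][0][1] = -75.0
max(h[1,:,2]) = 52.0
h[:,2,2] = [-92.0, -97.0]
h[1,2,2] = -97.0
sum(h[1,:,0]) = 115.0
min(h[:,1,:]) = -62.0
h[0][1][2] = -48.0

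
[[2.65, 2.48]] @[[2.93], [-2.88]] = [[0.62]]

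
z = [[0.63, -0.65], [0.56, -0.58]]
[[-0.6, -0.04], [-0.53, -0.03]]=z @[[-1.12, -0.13],[-0.17, -0.07]]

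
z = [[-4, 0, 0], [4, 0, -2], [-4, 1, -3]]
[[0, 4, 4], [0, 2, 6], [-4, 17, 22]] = z @ [[0, -1, -1], [-4, 4, 3], [0, -3, -5]]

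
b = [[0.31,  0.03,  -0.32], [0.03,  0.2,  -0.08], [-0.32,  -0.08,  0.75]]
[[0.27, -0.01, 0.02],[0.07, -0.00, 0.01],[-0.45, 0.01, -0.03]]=b @ [[0.45, -0.01, 0.03], [0.11, -0.00, 0.01], [-0.40, 0.01, -0.03]]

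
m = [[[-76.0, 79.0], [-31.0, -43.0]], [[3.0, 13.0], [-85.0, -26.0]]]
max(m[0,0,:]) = 79.0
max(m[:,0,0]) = 3.0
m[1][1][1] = -26.0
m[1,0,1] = 13.0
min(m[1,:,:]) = -85.0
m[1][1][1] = -26.0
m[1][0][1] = 13.0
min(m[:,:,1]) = -43.0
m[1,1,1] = -26.0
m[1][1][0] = -85.0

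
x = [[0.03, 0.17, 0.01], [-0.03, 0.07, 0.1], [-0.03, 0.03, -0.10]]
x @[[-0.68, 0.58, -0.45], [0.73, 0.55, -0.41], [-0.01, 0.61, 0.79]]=[[0.1, 0.12, -0.08], [0.07, 0.08, 0.06], [0.04, -0.06, -0.08]]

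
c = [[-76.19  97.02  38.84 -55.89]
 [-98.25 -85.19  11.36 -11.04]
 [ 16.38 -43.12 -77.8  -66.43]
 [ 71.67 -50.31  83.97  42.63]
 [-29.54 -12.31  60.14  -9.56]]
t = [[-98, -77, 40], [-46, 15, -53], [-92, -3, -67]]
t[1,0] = -46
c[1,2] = 11.36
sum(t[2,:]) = -162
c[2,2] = -77.8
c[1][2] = 11.36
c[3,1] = -50.31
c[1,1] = -85.19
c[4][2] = 60.14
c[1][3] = -11.04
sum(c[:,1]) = -93.91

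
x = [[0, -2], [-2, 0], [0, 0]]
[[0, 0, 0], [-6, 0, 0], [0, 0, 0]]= x @ [[3, 0, 0], [0, 0, 0]]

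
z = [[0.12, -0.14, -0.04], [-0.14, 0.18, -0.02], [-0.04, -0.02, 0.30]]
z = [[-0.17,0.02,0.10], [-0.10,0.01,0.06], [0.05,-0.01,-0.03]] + [[0.29, -0.16, -0.14],[-0.04, 0.17, -0.08],[-0.09, -0.01, 0.33]]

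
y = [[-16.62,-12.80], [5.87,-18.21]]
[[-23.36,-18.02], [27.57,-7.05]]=y @[[2.06,0.63], [-0.85,0.59]]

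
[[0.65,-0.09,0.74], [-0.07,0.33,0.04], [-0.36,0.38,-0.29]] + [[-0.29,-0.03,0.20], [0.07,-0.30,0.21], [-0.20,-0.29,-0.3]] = [[0.36, -0.12, 0.94], [0.00, 0.03, 0.25], [-0.56, 0.09, -0.59]]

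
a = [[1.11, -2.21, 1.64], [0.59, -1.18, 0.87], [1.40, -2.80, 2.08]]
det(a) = -0.00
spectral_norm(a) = 5.04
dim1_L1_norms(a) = [4.96, 2.64, 6.28]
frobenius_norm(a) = 5.04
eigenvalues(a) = [2.02, 0.0, -0.01]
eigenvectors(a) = [[-0.59,-0.93,-0.40], [-0.31,-0.27,-0.67], [-0.75,0.26,-0.63]]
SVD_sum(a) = [[1.11, -2.21, 1.64],[0.59, -1.18, 0.87],[1.4, -2.80, 2.08]] + [[0.0, -0.0, -0.00], [0.0, -0.0, -0.0], [-0.0, 0.0, 0.0]] + [[0.00, 0.0, 0.0], [-0.00, -0.00, -0.0], [-0.00, -0.00, -0.00]]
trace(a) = 2.01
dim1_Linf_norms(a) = [2.21, 1.18, 2.8]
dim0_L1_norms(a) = [3.1, 6.19, 4.59]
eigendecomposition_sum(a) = [[1.10, -2.20, 1.64], [0.58, -1.16, 0.87], [1.4, -2.79, 2.08]] + [[0.0, 0.0, -0.0], [0.0, 0.00, -0.0], [-0.00, -0.00, 0.00]] + [[0.00, -0.01, 0.00], [0.01, -0.02, 0.0], [0.00, -0.01, 0.00]]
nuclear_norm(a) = 5.05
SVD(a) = [[-0.59, 0.27, 0.76], [-0.31, 0.8, -0.52], [-0.75, -0.54, -0.39]] @ diag([5.042773110720621, 0.005200808992818994, 0.0035079023469242947]) @ [[-0.37, 0.75, -0.55],[0.44, -0.38, -0.81],[0.81, 0.55, 0.19]]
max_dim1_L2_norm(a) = 3.76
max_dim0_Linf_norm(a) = 2.8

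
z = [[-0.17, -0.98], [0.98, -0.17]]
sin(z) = [[-0.26, -1.13],[1.13, -0.26]]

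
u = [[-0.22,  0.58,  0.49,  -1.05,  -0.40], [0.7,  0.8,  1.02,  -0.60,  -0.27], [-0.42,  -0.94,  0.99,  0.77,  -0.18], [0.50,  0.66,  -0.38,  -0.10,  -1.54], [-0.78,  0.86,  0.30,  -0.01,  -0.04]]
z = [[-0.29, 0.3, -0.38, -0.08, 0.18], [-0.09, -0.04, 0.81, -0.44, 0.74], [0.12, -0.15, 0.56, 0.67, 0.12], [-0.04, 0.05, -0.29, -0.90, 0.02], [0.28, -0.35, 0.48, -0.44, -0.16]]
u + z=[[-0.51, 0.88, 0.11, -1.13, -0.22], [0.61, 0.76, 1.83, -1.04, 0.47], [-0.30, -1.09, 1.55, 1.44, -0.06], [0.46, 0.71, -0.67, -1.00, -1.52], [-0.50, 0.51, 0.78, -0.45, -0.20]]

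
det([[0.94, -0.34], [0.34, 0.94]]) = 0.999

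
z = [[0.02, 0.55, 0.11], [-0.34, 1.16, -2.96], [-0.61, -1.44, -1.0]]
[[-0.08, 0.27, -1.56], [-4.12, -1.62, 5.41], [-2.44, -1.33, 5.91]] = z@[[3.74, 0.29, 0.27],[-0.44, 0.35, -2.3],[0.79, 0.65, -2.76]]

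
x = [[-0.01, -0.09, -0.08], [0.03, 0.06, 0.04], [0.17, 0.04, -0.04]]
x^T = [[-0.01,0.03,0.17], [-0.09,0.06,0.04], [-0.08,0.04,-0.04]]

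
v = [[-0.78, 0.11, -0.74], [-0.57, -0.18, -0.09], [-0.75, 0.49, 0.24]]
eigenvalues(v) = [0.7, -0.92, -0.51]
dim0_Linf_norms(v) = [0.78, 0.49, 0.74]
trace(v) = -0.72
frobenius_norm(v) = 1.55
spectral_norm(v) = 1.32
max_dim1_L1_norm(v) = 1.63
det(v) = 0.33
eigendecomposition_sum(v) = [[0.16, -0.11, -0.24], [-0.07, 0.05, 0.10], [-0.34, 0.23, 0.49]] + [[-1.24, 0.68, -0.74], [-1.01, 0.55, -0.60], [-0.38, 0.21, -0.23]] + [[0.3, -0.46, 0.24], [0.51, -0.78, 0.41], [-0.03, 0.05, -0.03]]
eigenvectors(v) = [[0.43,-0.76,-0.51], [-0.19,-0.61,-0.86], [-0.88,-0.23,0.06]]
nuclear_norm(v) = 2.39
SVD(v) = [[-0.75, 0.56, 0.35],[-0.39, 0.06, -0.92],[-0.53, -0.83, 0.17]] @ diag([1.321995654597605, 0.7276846257866594, 0.3413247348475924]) @ [[0.91, -0.21, 0.35], [0.22, -0.49, -0.85], [0.35, 0.85, -0.4]]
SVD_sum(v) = [[-0.91, 0.21, -0.35], [-0.47, 0.11, -0.18], [-0.64, 0.14, -0.25]] + [[0.09,  -0.20,  -0.34], [0.01,  -0.02,  -0.04], [-0.13,  0.3,  0.51]] + [[0.04, 0.10, -0.05], [-0.11, -0.27, 0.13], [0.02, 0.05, -0.02]]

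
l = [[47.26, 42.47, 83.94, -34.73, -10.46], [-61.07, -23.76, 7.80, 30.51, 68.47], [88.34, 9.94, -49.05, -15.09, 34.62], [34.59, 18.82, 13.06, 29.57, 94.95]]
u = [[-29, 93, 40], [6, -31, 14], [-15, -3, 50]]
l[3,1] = 18.82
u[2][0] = -15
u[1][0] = 6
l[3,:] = [34.59, 18.82, 13.06, 29.57, 94.95]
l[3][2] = 13.06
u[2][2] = 50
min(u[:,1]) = -31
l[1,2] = 7.8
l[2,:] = [88.34, 9.94, -49.05, -15.09, 34.62]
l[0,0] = 47.26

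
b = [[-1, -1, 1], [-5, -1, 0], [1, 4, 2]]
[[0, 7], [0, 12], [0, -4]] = b@[[0, -2], [0, -2], [0, 3]]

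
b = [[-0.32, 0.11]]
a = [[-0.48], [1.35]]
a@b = [[0.15, -0.05],[-0.43, 0.15]]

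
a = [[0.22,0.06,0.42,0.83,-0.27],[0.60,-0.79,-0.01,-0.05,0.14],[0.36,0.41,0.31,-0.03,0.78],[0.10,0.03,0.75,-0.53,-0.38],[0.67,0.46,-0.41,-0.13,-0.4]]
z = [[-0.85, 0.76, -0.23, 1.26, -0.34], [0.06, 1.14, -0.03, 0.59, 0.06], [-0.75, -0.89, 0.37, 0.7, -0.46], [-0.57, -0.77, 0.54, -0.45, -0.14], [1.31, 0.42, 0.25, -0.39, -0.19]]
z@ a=[[0.08, -0.86, 0.65, -1.36, -0.19], [0.79, -0.86, 0.42, -0.33, -0.13], [-0.8, 0.62, 0.52, -0.9, 0.28], [-0.53, 0.72, -0.34, -0.19, 0.69], [0.46, -0.25, 0.41, 1.29, 0.12]]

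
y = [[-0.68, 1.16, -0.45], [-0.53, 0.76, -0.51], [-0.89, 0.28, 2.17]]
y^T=[[-0.68, -0.53, -0.89], [1.16, 0.76, 0.28], [-0.45, -0.51, 2.17]]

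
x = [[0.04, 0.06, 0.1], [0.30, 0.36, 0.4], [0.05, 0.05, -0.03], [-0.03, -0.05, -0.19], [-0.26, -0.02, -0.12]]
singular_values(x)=[0.69, 0.19, 0.12]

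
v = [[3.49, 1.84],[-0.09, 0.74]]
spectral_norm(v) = 3.95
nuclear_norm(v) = 4.65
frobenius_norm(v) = 4.02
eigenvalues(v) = [3.43, 0.8]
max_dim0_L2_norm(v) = 3.49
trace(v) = 4.23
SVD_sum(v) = [[3.47, 1.88], [0.24, 0.13]] + [[0.02, -0.04],[-0.33, 0.61]]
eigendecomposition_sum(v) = [[3.51, 2.4],[-0.12, -0.08]] + [[-0.02,  -0.56],[0.03,  0.82]]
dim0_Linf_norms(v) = [3.49, 1.84]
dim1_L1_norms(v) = [5.33, 0.83]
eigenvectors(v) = [[1.0, -0.56], [-0.03, 0.83]]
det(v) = 2.75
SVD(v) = [[-1.0,-0.07], [-0.07,1.00]] @ diag([3.9545478993956618, 0.6949466967943372]) @ [[-0.88, -0.48],[-0.48, 0.88]]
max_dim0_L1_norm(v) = 3.58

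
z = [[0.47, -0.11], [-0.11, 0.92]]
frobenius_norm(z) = 1.04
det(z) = 0.42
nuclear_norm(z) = 1.39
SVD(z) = [[-0.23,0.97],[0.97,0.23]] @ diag([0.945449595727364, 0.4445504042726361]) @ [[-0.23,  0.97], [0.97,  0.23]]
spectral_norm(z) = 0.95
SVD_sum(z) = [[0.05,-0.21],[-0.21,0.9]] + [[0.42, 0.10], [0.10, 0.02]]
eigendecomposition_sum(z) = [[0.42, 0.10],[0.1, 0.02]] + [[0.05, -0.21], [-0.21, 0.9]]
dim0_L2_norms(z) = [0.48, 0.93]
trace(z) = 1.39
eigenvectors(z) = [[-0.97, 0.23], [-0.23, -0.97]]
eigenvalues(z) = [0.44, 0.95]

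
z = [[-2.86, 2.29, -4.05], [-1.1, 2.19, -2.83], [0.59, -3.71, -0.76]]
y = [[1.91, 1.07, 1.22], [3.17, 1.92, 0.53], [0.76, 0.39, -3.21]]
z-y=[[-4.77, 1.22, -5.27],[-4.27, 0.27, -3.36],[-0.17, -4.10, 2.45]]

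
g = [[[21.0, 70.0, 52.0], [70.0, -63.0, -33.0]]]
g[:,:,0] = [[21.0, 70.0]]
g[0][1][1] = -63.0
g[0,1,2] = -33.0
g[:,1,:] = [[70.0, -63.0, -33.0]]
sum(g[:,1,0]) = 70.0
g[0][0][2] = 52.0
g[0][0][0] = 21.0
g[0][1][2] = -33.0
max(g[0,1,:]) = 70.0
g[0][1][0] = 70.0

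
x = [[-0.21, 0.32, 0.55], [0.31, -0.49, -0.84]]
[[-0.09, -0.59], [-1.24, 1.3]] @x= [[-0.16,0.26,0.45],[0.66,-1.03,-1.77]]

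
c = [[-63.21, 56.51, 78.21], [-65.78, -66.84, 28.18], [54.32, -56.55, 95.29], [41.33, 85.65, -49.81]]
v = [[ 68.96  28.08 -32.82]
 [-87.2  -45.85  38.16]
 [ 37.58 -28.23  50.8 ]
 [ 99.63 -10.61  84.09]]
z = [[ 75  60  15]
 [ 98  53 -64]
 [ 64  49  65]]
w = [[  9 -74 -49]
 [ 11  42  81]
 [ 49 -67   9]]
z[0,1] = 60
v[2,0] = 37.58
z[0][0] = 75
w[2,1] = -67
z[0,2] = 15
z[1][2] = -64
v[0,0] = 68.96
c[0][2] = 78.21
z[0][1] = 60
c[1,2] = 28.18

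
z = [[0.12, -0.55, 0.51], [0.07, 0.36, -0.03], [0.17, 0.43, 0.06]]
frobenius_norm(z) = 0.96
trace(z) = 0.54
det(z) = -0.01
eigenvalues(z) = [-0.08, 0.41, 0.21]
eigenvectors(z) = [[0.84,-0.58,0.83], [-0.17,-0.36,-0.44], [-0.51,-0.73,-0.34]]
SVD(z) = [[-0.83, 0.54, 0.13], [0.38, 0.39, 0.84], [0.40, 0.75, -0.53]] @ diag([0.8714783842482695, 0.41229528505530855, 0.018385421104444973]) @ [[-0.01, 0.88, -0.47], [0.53, 0.4, 0.74], [-0.85, 0.25, 0.47]]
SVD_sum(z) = [[0.0, -0.64, 0.34], [-0.00, 0.29, -0.16], [-0.0, 0.31, -0.17]] + [[0.12, 0.09, 0.16],[0.09, 0.06, 0.12],[0.16, 0.12, 0.23]] + [[-0.00, 0.0, 0.00], [-0.01, 0.00, 0.01], [0.01, -0.00, -0.00]]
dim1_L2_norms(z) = [0.76, 0.37, 0.47]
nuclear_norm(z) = 1.30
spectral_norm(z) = 0.87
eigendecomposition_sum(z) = [[-0.04, -0.17, 0.12], [0.01, 0.03, -0.02], [0.02, 0.1, -0.07]] + [[0.13, 0.1, 0.18], [0.08, 0.07, 0.11], [0.16, 0.13, 0.22]] + [[0.03, -0.49, 0.22], [-0.02, 0.26, -0.12], [-0.01, 0.20, -0.09]]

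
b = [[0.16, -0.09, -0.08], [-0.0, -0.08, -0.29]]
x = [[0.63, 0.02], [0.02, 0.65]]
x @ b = [[0.10,-0.06,-0.06], [0.0,-0.05,-0.19]]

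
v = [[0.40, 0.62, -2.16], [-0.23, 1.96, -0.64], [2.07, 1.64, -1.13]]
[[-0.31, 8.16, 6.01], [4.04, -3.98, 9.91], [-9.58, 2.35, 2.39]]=v @ [[-5.89, 1.33, -3.2], [1.17, -3.34, 3.95], [-0.61, -4.49, -2.24]]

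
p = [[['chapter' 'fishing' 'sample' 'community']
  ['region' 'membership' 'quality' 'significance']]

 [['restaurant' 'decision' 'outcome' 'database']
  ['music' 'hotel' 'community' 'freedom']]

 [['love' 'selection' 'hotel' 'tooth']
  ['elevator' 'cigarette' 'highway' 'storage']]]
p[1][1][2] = 'community'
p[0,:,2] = ['sample', 'quality']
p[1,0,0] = 'restaurant'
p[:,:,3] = [['community', 'significance'], ['database', 'freedom'], ['tooth', 'storage']]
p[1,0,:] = ['restaurant', 'decision', 'outcome', 'database']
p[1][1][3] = 'freedom'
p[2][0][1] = 'selection'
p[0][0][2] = 'sample'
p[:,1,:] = [['region', 'membership', 'quality', 'significance'], ['music', 'hotel', 'community', 'freedom'], ['elevator', 'cigarette', 'highway', 'storage']]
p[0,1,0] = 'region'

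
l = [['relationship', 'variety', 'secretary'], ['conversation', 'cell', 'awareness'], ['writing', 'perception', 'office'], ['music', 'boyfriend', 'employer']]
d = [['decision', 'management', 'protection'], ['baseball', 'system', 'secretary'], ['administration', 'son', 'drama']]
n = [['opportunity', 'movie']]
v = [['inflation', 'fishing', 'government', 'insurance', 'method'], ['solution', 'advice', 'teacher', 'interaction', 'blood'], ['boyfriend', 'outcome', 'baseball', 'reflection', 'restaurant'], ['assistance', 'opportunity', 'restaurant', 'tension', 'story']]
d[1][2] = 'secretary'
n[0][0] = 'opportunity'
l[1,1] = 'cell'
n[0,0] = 'opportunity'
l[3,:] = ['music', 'boyfriend', 'employer']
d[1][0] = 'baseball'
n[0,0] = 'opportunity'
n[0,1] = 'movie'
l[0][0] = 'relationship'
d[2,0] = 'administration'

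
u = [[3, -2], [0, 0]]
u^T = [[3, 0], [-2, 0]]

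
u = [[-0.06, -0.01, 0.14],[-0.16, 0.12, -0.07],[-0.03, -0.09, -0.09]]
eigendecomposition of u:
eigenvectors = [[-0.21+0.00j,0.71+0.00j,(0.71-0j)], [0.93+0.00j,(0.31+0.3j),(0.31-0.3j)], [(-0.29+0j),(-0.2+0.52j),-0.20-0.52j]]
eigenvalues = [(0.18+0j), (-0.1+0.1j), (-0.1-0.1j)]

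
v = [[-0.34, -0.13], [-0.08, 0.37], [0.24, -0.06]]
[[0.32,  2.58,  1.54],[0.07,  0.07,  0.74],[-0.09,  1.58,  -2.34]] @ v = [[0.05,0.82], [0.15,-0.03], [-0.66,0.74]]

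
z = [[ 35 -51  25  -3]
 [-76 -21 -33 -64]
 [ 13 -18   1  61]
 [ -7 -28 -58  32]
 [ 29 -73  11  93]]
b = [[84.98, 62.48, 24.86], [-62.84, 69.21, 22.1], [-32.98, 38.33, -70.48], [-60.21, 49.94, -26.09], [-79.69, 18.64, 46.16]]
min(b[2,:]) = -70.48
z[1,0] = -76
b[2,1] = 38.33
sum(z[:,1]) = -191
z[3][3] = 32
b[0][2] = 24.86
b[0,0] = 84.98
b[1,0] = -62.84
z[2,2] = 1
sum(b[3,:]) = -36.36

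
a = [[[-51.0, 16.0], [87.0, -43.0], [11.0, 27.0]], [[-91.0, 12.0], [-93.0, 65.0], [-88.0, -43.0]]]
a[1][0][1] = 12.0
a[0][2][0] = 11.0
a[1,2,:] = [-88.0, -43.0]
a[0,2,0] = 11.0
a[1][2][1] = -43.0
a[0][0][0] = -51.0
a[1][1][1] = 65.0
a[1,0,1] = 12.0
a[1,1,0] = -93.0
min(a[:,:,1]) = -43.0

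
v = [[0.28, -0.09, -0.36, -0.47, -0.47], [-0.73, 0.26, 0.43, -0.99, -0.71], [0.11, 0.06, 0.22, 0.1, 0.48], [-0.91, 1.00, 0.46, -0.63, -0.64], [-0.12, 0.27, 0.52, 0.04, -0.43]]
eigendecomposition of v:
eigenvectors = [[(-0.28+0.08j),  -0.28-0.08j,  (-0.13+0j),  0.83+0.00j,  (0.81+0j)], [-0.75+0.00j,  (-0.75-0j),  -0.67+0.00j,  -0.01+0.00j,  (0.07+0j)], [(0.14+0j),  (0.14-0j),  0.42+0.00j,  -0.06+0.00j,  (0.24+0j)], [-0.29+0.48j,  (-0.29-0.48j),  (0.16+0j),  -0.53+0.00j,  -0.53+0.00j], [(0.02+0.13j),  (0.02-0.13j),  (-0.58+0j),  -0.14+0.00j,  (0.03+0j)]]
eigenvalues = [(-0.45+0.82j), (-0.45-0.82j), (-0.53+0j), (0.69+0j), (0.45+0j)]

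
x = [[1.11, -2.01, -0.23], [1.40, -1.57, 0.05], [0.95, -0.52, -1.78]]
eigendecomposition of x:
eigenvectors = [[-0.74+0.00j, (-0.74-0j), -0.02+0.00j], [(-0.47+0.39j), -0.47-0.39j, -0.14+0.00j], [-0.26+0.05j, -0.26-0.05j, (0.99+0j)]]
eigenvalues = [(-0.26+1.09j), (-0.26-1.09j), (-1.72+0j)]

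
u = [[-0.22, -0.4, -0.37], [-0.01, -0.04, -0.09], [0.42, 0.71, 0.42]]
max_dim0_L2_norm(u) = 0.82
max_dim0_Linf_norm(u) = 0.71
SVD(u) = [[-0.53,-0.72,0.45], [-0.07,-0.49,-0.87], [0.84,-0.5,0.21]] @ diag([1.0943476457688148, 0.11995030704132105, 0.0038928191513933176]) @ [[0.43, 0.74, 0.51], [-0.37, -0.37, 0.85], [-0.82, 0.56, -0.12]]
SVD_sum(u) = [[-0.25,-0.43,-0.30], [-0.03,-0.06,-0.04], [0.4,0.69,0.47]] + [[0.03, 0.03, -0.07], [0.02, 0.02, -0.05], [0.02, 0.02, -0.05]] + [[-0.00, 0.00, -0.00], [0.0, -0.0, 0.0], [-0.0, 0.00, -0.0]]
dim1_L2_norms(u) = [0.59, 0.1, 0.93]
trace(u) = 0.16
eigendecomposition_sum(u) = [[-0.11+0.13j, -0.20+0.19j, -0.18+0.01j], [-0.01+0.05j, -0.02+0.08j, -0.05+0.03j], [0.21-0.06j, (0.35-0.07j), (0.21+0.12j)]] + [[(-0.11-0.13j),-0.20-0.19j,-0.18-0.01j], [-0.01-0.05j,(-0.02-0.08j),-0.05-0.03j], [0.21+0.06j,(0.35+0.07j),(0.21-0.12j)]] + [[-0.00+0.00j, 0j, (-0+0j)], [0.00-0.00j, -0.00-0.00j, 0.00-0.00j], [(-0+0j), 0j, (-0+0j)]]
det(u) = -0.00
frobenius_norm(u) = 1.10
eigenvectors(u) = [[0.50-0.32j, 0.50+0.32j, 0.82+0.00j], [(0.07-0.17j), 0.07+0.17j, -0.56+0.00j], [(-0.78+0j), -0.78-0.00j, (0.13+0j)]]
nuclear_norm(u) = 1.22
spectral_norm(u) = 1.09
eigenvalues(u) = [(0.08+0.33j), (0.08-0.33j), (-0+0j)]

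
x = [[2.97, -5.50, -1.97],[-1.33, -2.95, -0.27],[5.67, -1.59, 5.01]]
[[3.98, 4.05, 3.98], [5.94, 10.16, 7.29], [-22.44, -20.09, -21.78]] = x @ [[-1.98, -3.05, -2.33],[-0.89, -1.96, -1.23],[-2.52, -1.18, -2.10]]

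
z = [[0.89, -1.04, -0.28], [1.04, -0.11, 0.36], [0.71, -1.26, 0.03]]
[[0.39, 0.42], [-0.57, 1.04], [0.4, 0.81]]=z @ [[-0.40, 0.50], [-0.56, -0.33], [-0.6, 1.33]]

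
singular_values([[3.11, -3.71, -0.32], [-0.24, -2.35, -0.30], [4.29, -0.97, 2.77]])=[6.51, 3.61, 0.94]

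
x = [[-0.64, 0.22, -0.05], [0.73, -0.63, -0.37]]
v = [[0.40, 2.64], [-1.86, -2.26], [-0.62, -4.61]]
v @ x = [[1.67, -1.58, -1.00],[-0.46, 1.01, 0.93],[-2.97, 2.77, 1.74]]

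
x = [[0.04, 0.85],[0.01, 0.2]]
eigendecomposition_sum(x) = [[-0.0,0.01], [0.0,-0.0]] + [[0.04,  0.84],[0.01,  0.20]]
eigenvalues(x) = [-0.0, 0.24]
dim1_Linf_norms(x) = [0.85, 0.2]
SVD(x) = [[-0.97, -0.23], [-0.23, 0.97]] @ diag([0.8741851479294116, 0.000571961215749656]) @ [[-0.05,  -1.00], [1.00,  -0.05]]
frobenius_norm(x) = 0.87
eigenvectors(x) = [[-1.00, -0.97], [0.05, -0.23]]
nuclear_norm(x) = 0.87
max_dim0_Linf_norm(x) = 0.85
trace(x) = 0.24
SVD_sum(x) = [[0.04, 0.85], [0.01, 0.2]] + [[-0.0, 0.0],[0.0, -0.00]]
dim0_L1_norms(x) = [0.05, 1.05]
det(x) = -0.00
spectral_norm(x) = 0.87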